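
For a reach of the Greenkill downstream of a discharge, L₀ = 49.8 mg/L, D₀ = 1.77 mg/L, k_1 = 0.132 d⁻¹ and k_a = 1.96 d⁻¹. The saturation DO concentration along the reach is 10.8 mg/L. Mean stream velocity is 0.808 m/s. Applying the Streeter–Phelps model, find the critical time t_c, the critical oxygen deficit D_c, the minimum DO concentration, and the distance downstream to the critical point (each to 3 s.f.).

With k_a/k_1 = 14.85 and 1 − D₀(k_a−k_1)/(k_1 L₀) = 0.5078,
t_c = ln(14.85 × 0.5078) / (1.96 − 0.132) = ln(7.540) / 1.828 = 2.020/1.828 = 1.105 d.
D_c = (k_1/k_a) L₀ e^(−k_1 t_c) = (0.132/1.96) × 49.8 × e^(−0.132×1.105) = 0.06735 × 49.8 × 0.8643 = 2.899 mg/L.
Minimum DO = C_s − D_c = 10.8 − 2.899 = 7.901 mg/L.
x_c = v t_c = 0.808 m/s × 1.105 d × 86400 s/d = 77150 m ≈ 77.2 km.

t_c ≈ 1.11 d; D_c ≈ 2.90 mg/L; min DO ≈ 7.90 mg/L; x_c ≈ 77.2 km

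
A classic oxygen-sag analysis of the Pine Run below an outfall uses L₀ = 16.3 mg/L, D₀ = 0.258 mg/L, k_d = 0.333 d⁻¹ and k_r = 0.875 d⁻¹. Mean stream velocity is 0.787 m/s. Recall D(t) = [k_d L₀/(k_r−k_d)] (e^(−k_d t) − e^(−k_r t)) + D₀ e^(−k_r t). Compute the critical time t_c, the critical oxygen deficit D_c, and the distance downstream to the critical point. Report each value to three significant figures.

t_c = [1/(k_r−k_d)] ln[(k_r/k_d)(1 − D₀(k_r−k_d)/(k_d L₀))]
= [1/(0.875−0.333)] ln[(0.875/0.333)(1 − 0.258×0.5420/(0.333×16.3))]
= (1/0.5420) ln[2.628 × 0.9742] = 1.845 × ln(2.560) = 1.845 × 0.9400 = 1.734 d.
D_c = (k_d/k_r) L₀ e^(−k_d t_c) = (0.333/0.875) × 16.3 × e^(−0.333×1.734) = 0.3806 × 16.3 × 0.5613 = 3.482 mg/L.
x_c = v t_c = 0.787 m/s × 1.734 d × 86400 s/d = 117900 m ≈ 118 km.

t_c ≈ 1.73 d; D_c ≈ 3.48 mg/L; x_c ≈ 118 km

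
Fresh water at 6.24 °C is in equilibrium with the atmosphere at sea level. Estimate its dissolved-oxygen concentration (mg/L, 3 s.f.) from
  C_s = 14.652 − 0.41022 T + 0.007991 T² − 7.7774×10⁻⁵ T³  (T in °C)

C_s ≈ 12.4 mg/L

C_s = 14.652 − 0.41022×6.24 + 0.007991×6.24² − 7.7774×10⁻⁵×6.24³ = 12.38 mg/L.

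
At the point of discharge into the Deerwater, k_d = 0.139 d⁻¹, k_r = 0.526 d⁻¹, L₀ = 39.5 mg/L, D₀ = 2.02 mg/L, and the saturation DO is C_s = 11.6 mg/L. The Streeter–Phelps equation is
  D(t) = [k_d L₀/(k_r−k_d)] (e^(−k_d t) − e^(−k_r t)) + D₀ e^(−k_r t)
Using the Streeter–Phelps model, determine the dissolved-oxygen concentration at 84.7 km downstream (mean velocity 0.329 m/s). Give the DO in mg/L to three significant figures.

Travel time t = x/v = 84.7 km / (0.329 m/s) = 84700 m / 0.329 m/s = 257400 s = 2.980 d.
k_d L₀/(k_r−k_d) = 0.139×39.5/(0.526−0.139) = 5.491/0.3870 = 14.19 mg/L.
e^(−k_d t) = e^(−0.139×2.980) = 0.6609; e^(−k_r t) = e^(−0.526×2.980) = 0.2086.
D = 14.19 × (0.6609 − 0.2086) + 2.02 × 0.2086 = 6.417 + 0.4214 = 6.838 mg/L.
DO = C_s − D = 11.6 − 6.838 = 4.762 mg/L.

DO ≈ 4.76 mg/L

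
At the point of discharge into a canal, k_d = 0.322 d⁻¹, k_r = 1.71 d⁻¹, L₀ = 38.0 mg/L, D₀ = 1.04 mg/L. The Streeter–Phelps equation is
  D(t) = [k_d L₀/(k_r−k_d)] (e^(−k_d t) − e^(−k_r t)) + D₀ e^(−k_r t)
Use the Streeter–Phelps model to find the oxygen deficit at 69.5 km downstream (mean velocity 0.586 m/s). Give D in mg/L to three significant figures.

D ≈ 4.92 mg/L

Travel time t = x/v = 69.5 km / (0.586 m/s) = 69500 m / 0.586 m/s = 118600 s = 1.373 d.
k_d L₀/(k_r−k_d) = 0.322×38.0/(1.71−0.322) = 12.24/1.388 = 8.816 mg/L.
e^(−k_d t) = e^(−0.322×1.373) = 0.6427; e^(−k_r t) = e^(−1.71×1.373) = 0.09563.
D = 8.816 × (0.6427 − 0.09563) + 1.04 × 0.09563 = 4.823 + 0.09945 = 4.923 mg/L.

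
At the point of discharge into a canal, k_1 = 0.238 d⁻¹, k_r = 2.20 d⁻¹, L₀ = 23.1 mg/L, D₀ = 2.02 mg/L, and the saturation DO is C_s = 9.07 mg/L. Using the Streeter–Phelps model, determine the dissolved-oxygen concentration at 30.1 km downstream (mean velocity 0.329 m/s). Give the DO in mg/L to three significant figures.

Travel time t = x/v = 30.1 km / (0.329 m/s) = 30100 m / 0.329 m/s = 91490 s = 1.059 d.
k_1 L₀/(k_r−k_1) = 0.238×23.1/(2.20−0.238) = 5.498/1.962 = 2.802 mg/L.
e^(−k_1 t) = e^(−0.238×1.059) = 0.7772; e^(−k_r t) = e^(−2.20×1.059) = 0.09734.
D = 2.802 × (0.7772 − 0.09734) + 2.02 × 0.09734 = 1.905 + 0.1966 = 2.102 mg/L.
DO = C_s − D = 9.07 − 2.102 = 6.968 mg/L.

DO ≈ 6.97 mg/L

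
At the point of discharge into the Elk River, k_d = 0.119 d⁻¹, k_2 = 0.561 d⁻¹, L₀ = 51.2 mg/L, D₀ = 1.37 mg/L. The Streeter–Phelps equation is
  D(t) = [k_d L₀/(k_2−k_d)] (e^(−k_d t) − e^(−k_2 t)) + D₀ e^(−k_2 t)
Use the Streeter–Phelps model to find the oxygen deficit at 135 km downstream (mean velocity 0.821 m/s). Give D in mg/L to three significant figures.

Travel time t = x/v = 135 km / (0.821 m/s) = 135000 m / 0.821 m/s = 164400 s = 1.903 d.
k_d L₀/(k_2−k_d) = 0.119×51.2/(0.561−0.119) = 6.093/0.4420 = 13.78 mg/L.
e^(−k_d t) = e^(−0.119×1.903) = 0.7973; e^(−k_2 t) = e^(−0.561×1.903) = 0.3438.
D = 13.78 × (0.7973 − 0.3438) + 1.37 × 0.3438 = 6.252 + 0.4710 = 6.723 mg/L.

D ≈ 6.72 mg/L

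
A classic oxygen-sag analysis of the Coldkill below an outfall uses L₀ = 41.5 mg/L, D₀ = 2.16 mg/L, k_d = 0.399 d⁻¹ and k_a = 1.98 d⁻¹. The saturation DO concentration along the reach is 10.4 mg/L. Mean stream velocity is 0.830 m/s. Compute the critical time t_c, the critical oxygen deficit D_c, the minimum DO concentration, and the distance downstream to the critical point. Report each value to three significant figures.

t_c ≈ 0.867 d; D_c ≈ 5.92 mg/L; min DO ≈ 4.48 mg/L; x_c ≈ 62.2 km

With k_a/k_d = 4.962 and 1 − D₀(k_a−k_d)/(k_d L₀) = 0.7938,
t_c = ln(4.962 × 0.7938) / (1.98 − 0.399) = ln(3.939) / 1.581 = 1.371/1.581 = 0.8671 d.
D_c = (k_d/k_a) L₀ e^(−k_d t_c) = (0.399/1.98) × 41.5 × e^(−0.399×0.8671) = 0.2015 × 41.5 × 0.7075 = 5.917 mg/L.
Minimum DO = C_s − D_c = 10.4 − 5.917 = 4.483 mg/L.
x_c = v t_c = 0.830 m/s × 0.8671 d × 86400 s/d = 62180 m ≈ 62.2 km.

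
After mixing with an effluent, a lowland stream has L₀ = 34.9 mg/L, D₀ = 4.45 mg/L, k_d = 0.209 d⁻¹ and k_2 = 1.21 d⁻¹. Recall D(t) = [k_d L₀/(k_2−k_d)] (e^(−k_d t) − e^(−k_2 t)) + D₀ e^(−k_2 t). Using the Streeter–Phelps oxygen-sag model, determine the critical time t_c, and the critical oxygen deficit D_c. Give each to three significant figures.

t_c ≈ 0.812 d; D_c ≈ 5.09 mg/L

With k_2/k_d = 5.789 and 1 − D₀(k_2−k_d)/(k_d L₀) = 0.3893,
t_c = ln(5.789 × 0.3893) / (1.21 − 0.209) = ln(2.254) / 1.001 = 0.8127/1.001 = 0.8118 d.
L(t_c) = L₀ e^(−k_d t_c) = 34.9 × 0.8439 = 29.45 mg/L, and at the critical point k_2 D_c = k_d L, so D_c = (0.209/1.21) × 29.45 = 5.087 mg/L.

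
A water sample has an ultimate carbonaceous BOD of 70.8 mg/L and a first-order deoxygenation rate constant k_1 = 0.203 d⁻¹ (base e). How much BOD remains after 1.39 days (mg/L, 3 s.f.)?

L_t = L₀ e^(−k_1 t) = 70.8 × e^(−0.203×1.39) = 70.8 × 0.7541 = 53.39 mg/L.

L ≈ 53.4 mg/L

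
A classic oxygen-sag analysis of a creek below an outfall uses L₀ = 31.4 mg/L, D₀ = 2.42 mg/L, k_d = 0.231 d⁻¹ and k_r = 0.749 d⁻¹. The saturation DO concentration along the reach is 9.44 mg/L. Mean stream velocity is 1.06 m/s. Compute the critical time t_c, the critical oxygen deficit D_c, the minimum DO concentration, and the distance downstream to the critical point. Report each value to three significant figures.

t_c ≈ 1.90 d; D_c ≈ 6.24 mg/L; min DO ≈ 3.20 mg/L; x_c ≈ 174 km

At the critical point dD/dt = 0, so k_d L₀ e^(−k_d t) = k_r D. Substituting D(t) from the Streeter–Phelps equation and solving for t gives
t_c = ln[(k_r/k_d)(1 − D₀(k_r−k_d)/(k_d L₀))] / (k_r−k_d).
Here k_r−k_d = 0.5180 d⁻¹ and 1 − D₀(k_r−k_d)/(k_d L₀) = 1 − 2.42×0.5180/(0.231×31.4) = 0.8272, so
t_c = ln(3.242 × 0.8272) / 0.5180 = 0.9866 / 0.5180 = 1.905 d.
D_c = (k_d/k_r) L₀ e^(−k_d t_c) = (0.231/0.749) × 31.4 × e^(−0.231×1.905) = 0.3084 × 31.4 × 0.6441 = 6.237 mg/L.
Minimum DO = C_s − D_c = 9.44 − 6.237 = 3.203 mg/L.
x_c = v t_c = 1.06 m/s × 1.905 d × 86400 s/d = 174400 m ≈ 174 km.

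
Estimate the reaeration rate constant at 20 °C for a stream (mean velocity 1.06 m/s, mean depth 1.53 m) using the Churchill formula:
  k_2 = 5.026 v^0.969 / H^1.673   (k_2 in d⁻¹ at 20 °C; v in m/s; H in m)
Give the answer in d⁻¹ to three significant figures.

k_2 = 5.026 × 1.06^0.969 / 1.53^1.673 = 5.026 × 1.058 / 2.037 = 2.611 d⁻¹.

k_2 ≈ 2.61 d⁻¹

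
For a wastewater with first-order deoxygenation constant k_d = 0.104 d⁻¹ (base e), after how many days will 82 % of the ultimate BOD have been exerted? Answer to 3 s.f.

t ≈ 16.5 d

y/L₀ = 1 − e^(−k_d t) = 0.82 ⇒ e^(−k_d t) = 0.180
t = −ln(0.180) / 0.104 = 1.715 / 0.104 = 16.49 d.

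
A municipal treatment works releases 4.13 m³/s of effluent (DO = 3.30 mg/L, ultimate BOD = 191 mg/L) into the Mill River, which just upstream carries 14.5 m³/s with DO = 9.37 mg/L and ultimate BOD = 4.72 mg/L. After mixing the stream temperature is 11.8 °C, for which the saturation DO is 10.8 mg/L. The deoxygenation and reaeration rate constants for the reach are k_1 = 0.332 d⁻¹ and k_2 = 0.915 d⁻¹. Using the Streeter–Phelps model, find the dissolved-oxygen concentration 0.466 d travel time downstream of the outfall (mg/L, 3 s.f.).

DO ≈ 3.65 mg/L

Mixed DO = (14.5×9.37 + 4.13×3.30)/(14.5+4.13) = 149.5/18.63 = 8.024 mg/L.
Mixed L₀ = (14.5×4.72 + 4.13×191)/(18.63) = 857.3/18.63 = 46.02 mg/L.
Initial deficit D₀ = C_s − DO₀ = 10.8 − 8.024 = 2.776 mg/L.
D(0.466) = [0.332×46.02/(0.915−0.332)](e^(−0.332×0.466) − e^(−0.915×0.466)) + 2.776 e^(−0.915×0.466)
= 26.20 × (0.8567 − 0.6529) + 2.776 × 0.6529 = 7.153 mg/L.
DO = 10.8 − 7.153 = 3.647 mg/L.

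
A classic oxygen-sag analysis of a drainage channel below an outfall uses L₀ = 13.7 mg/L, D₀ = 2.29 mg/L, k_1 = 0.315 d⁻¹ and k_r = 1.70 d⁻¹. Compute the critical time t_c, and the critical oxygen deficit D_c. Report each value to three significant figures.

t_c = [1/(k_r−k_1)] ln[(k_r/k_1)(1 − D₀(k_r−k_1)/(k_1 L₀))]
= [1/(1.70−0.315)] ln[(1.70/0.315)(1 − 2.29×1.385/(0.315×13.7))]
= (1/1.385) ln[5.397 × 0.2651] = 0.7220 × ln(1.430) = 0.7220 × 0.3580 = 0.2585 d.
D_c = (k_1/k_r) L₀ e^(−k_1 t_c) = (0.315/1.70) × 13.7 × e^(−0.315×0.2585) = 0.1853 × 13.7 × 0.9218 = 2.340 mg/L.

t_c ≈ 0.258 d; D_c ≈ 2.34 mg/L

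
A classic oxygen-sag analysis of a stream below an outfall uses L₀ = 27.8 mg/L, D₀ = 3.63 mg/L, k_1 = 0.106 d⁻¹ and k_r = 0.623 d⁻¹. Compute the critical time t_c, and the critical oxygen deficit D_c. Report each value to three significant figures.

At the critical point dD/dt = 0, so k_1 L₀ e^(−k_1 t) = k_r D. Substituting D(t) from the Streeter–Phelps equation and solving for t gives
t_c = ln[(k_r/k_1)(1 − D₀(k_r−k_1)/(k_1 L₀))] / (k_r−k_1).
Here k_r−k_1 = 0.5170 d⁻¹ and 1 − D₀(k_r−k_1)/(k_1 L₀) = 1 − 3.63×0.5170/(0.106×27.8) = 0.3631, so
t_c = ln(5.877 × 0.3631) / 0.5170 = 0.7581 / 0.5170 = 1.466 d.
L(t_c) = L₀ e^(−k_1 t_c) = 27.8 × 0.8560 = 23.80 mg/L, and at the critical point k_r D_c = k_1 L, so D_c = (0.106/0.623) × 23.80 = 4.049 mg/L.

t_c ≈ 1.47 d; D_c ≈ 4.05 mg/L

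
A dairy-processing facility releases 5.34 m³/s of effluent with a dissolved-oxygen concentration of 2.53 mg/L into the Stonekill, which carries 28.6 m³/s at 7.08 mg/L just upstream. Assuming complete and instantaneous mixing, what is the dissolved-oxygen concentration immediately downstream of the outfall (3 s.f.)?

6.36 mg/L

Flow-weighted mixing: C = (Q_r C_r + Q_w C_w)/(Q_r + Q_w)
= (28.6×7.08 + 5.34×2.53)/(28.6 + 5.34) = 216.0/33.94 = 6.364 mg/L.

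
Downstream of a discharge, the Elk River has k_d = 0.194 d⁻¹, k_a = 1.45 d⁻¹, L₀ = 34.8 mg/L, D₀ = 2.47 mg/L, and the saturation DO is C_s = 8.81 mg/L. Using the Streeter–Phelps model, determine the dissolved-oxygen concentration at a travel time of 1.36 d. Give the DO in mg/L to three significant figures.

k_d L₀/(k_a−k_d) = 0.194×34.8/(1.45−0.194) = 6.751/1.256 = 5.375 mg/L.
e^(−k_d t) = e^(−0.194×1.360) = 0.7681; e^(−k_a t) = e^(−1.45×1.360) = 0.1392.
D = 5.375 × (0.7681 − 0.1392) + 2.47 × 0.1392 = 3.381 + 0.3438 = 3.724 mg/L.
DO = C_s − D = 8.81 − 3.724 = 5.086 mg/L.

DO ≈ 5.09 mg/L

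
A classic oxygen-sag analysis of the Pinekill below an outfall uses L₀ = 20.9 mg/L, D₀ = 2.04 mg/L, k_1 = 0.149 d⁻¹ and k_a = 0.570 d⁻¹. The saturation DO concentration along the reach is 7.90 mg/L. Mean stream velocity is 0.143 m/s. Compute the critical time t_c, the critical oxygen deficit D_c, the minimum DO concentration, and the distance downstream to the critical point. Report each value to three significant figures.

With k_a/k_1 = 3.826 and 1 − D₀(k_a−k_1)/(k_1 L₀) = 0.7242,
t_c = ln(3.826 × 0.7242) / (0.570 − 0.149) = ln(2.770) / 0.4210 = 1.019/0.4210 = 2.420 d.
D_c = (k_1/k_a) L₀ e^(−k_1 t_c) = (0.149/0.570) × 20.9 × e^(−0.149×2.420) = 0.2614 × 20.9 × 0.6972 = 3.809 mg/L.
Minimum DO = C_s − D_c = 7.90 − 3.809 = 4.091 mg/L.
x_c = v t_c = 0.143 m/s × 2.420 d × 86400 s/d = 29910 m ≈ 29.9 km.

t_c ≈ 2.42 d; D_c ≈ 3.81 mg/L; min DO ≈ 4.09 mg/L; x_c ≈ 29.9 km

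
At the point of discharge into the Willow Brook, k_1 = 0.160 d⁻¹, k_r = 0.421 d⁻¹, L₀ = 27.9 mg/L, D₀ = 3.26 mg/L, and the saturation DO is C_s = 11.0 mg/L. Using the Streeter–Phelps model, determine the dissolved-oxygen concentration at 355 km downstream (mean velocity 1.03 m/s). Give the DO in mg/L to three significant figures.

DO ≈ 4.55 mg/L

Travel time t = x/v = 355 km / (1.03 m/s) = 355000 m / 1.03 m/s = 344700 s = 3.989 d.
k_1 L₀/(k_r−k_1) = 0.160×27.9/(0.421−0.160) = 4.464/0.2610 = 17.10 mg/L.
e^(−k_1 t) = e^(−0.160×3.989) = 0.5282; e^(−k_r t) = e^(−0.421×3.989) = 0.1865.
D = 17.10 × (0.5282 − 0.1865) + 3.26 × 0.1865 = 5.845 + 0.6079 = 6.453 mg/L.
DO = C_s − D = 11.0 − 6.453 = 4.547 mg/L.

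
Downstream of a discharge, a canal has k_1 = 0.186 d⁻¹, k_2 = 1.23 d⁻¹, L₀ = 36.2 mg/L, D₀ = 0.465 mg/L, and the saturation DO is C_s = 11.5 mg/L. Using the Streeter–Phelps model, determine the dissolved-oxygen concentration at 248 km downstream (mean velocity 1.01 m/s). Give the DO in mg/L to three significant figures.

Travel time t = x/v = 248 km / (1.01 m/s) = 248000 m / 1.01 m/s = 245500 s = 2.842 d.
k_1 L₀/(k_2−k_1) = 0.186×36.2/(1.23−0.186) = 6.733/1.044 = 6.449 mg/L.
e^(−k_1 t) = e^(−0.186×2.842) = 0.5894; e^(−k_2 t) = e^(−1.23×2.842) = 0.03033.
D = 6.449 × (0.5894 − 0.03033) + 0.465 × 0.03033 = 3.606 + 0.01410 = 3.620 mg/L.
DO = C_s − D = 11.5 − 3.620 = 7.880 mg/L.

DO ≈ 7.88 mg/L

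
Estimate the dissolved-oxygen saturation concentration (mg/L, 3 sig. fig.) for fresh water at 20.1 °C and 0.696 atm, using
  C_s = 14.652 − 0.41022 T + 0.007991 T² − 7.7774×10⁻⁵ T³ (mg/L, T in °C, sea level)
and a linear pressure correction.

At sea level: C_s = 14.652 − 0.41022×20.1 + 0.007991×20.1² − 7.7774×10⁻⁵×20.1³ = 9.003 mg/L.
Pressure correction: C_s' = 9.003 × 0.696 = 6.266 mg/L.

C_s ≈ 6.27 mg/L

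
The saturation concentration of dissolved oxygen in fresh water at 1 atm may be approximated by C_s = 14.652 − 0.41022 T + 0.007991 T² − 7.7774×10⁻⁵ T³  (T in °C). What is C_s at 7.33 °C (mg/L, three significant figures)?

C_s = 14.652 − 0.41022×7.33 + 0.007991×7.33² − 7.7774×10⁻⁵×7.33³ = 12.04 mg/L.

C_s ≈ 12.0 mg/L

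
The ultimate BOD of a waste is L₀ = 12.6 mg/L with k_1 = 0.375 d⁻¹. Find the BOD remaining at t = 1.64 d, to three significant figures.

L ≈ 6.81 mg/L

L_t = L₀ e^(−k_1 t) = 12.6 × e^(−0.375×1.64) = 12.6 × 0.5406 = 6.812 mg/L.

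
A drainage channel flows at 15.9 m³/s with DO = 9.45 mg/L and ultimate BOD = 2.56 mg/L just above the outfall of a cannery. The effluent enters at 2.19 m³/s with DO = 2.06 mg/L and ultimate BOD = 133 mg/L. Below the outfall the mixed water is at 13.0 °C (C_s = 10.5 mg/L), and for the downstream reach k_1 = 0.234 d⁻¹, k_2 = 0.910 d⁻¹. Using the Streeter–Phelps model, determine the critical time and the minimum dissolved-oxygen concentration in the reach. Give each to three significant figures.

t_c ≈ 1.47 d; minimum DO ≈ 7.15 mg/L

Mixed DO = (15.9×9.45 + 2.19×2.06)/(15.9+2.19) = 154.8/18.09 = 8.555 mg/L.
Mixed L₀ = (15.9×2.56 + 2.19×133)/(18.09) = 332.0/18.09 = 18.35 mg/L.
Initial deficit D₀ = C_s − DO₀ = 10.5 − 8.555 = 1.945 mg/L.
t_c = (1/0.6760) ln[(0.910/0.234)(1 − 1.945×0.6760/(0.234×18.35))] = 1.479 × ln(2.698) = 1.468 d.
D_c = (0.234/0.910) × 18.35 × e^(−0.234×1.468) = 0.2571 × 18.35 × 0.7092 = 3.347 mg/L.
Minimum DO = 10.5 − 3.347 = 7.153 mg/L.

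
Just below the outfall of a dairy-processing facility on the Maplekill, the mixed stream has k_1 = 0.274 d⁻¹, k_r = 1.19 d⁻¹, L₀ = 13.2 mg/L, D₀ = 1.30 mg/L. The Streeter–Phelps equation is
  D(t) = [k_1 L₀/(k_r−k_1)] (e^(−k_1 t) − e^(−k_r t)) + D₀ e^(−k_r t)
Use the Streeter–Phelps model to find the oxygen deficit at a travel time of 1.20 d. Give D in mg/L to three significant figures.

D ≈ 2.21 mg/L

k_1 L₀/(k_r−k_1) = 0.274×13.2/(1.19−0.274) = 3.617/0.9160 = 3.948 mg/L.
e^(−k_1 t) = e^(−0.274×1.200) = 0.7198; e^(−k_r t) = e^(−1.19×1.200) = 0.2398.
D = 3.948 × (0.7198 − 0.2398) + 1.30 × 0.2398 = 1.895 + 0.3117 = 2.207 mg/L.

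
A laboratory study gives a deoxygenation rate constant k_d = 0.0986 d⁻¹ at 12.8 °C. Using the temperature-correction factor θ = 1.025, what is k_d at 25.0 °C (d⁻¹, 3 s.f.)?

k_d(T₂) = k_d(T₁) · θ^(T₂−T₁) = 0.0986 × 1.025^(25.0−12.8)
= 0.0986 × 1.025^12.2 = 0.0986 × 1.352 = 0.1333 d⁻¹.

k_d ≈ 0.133 d⁻¹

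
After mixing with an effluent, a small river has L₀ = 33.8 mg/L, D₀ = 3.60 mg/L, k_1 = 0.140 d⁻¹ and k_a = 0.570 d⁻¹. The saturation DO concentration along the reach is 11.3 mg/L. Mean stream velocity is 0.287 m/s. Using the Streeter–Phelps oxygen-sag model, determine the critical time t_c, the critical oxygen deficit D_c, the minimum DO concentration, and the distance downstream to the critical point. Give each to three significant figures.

t_c = [1/(k_a−k_1)] ln[(k_a/k_1)(1 − D₀(k_a−k_1)/(k_1 L₀))]
= [1/(0.570−0.140)] ln[(0.570/0.140)(1 − 3.60×0.4300/(0.140×33.8))]
= (1/0.4300) ln[4.071 × 0.6729] = 2.326 × ln(2.740) = 2.326 × 1.008 = 2.344 d.
D_c = (k_1/k_a) L₀ e^(−k_1 t_c) = (0.140/0.570) × 33.8 × e^(−0.140×2.344) = 0.2456 × 33.8 × 0.7203 = 5.980 mg/L.
Minimum DO = C_s − D_c = 11.3 − 5.980 = 5.320 mg/L.
x_c = v t_c = 0.287 m/s × 2.344 d × 86400 s/d = 58120 m ≈ 58.1 km.

t_c ≈ 2.34 d; D_c ≈ 5.98 mg/L; min DO ≈ 5.32 mg/L; x_c ≈ 58.1 km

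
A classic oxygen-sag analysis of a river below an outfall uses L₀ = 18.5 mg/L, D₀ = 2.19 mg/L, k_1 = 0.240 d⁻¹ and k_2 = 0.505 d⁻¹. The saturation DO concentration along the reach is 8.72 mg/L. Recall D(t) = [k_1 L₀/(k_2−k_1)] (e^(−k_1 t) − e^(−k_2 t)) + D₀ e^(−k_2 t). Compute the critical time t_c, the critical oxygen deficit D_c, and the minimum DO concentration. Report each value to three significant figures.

t_c ≈ 2.28 d; D_c ≈ 5.09 mg/L; min DO ≈ 3.63 mg/L

At the critical point dD/dt = 0, so k_1 L₀ e^(−k_1 t) = k_2 D. Substituting D(t) from the Streeter–Phelps equation and solving for t gives
t_c = ln[(k_2/k_1)(1 − D₀(k_2−k_1)/(k_1 L₀))] / (k_2−k_1).
Here k_2−k_1 = 0.2650 d⁻¹ and 1 − D₀(k_2−k_1)/(k_1 L₀) = 1 − 2.19×0.2650/(0.240×18.5) = 0.8693, so
t_c = ln(2.104 × 0.8693) / 0.2650 = 0.6038 / 0.2650 = 2.279 d.
D_c = (k_1/k_2) L₀ e^(−k_1 t_c) = (0.240/0.505) × 18.5 × e^(−0.240×2.279) = 0.4752 × 18.5 × 0.5788 = 5.088 mg/L.
Minimum DO = C_s − D_c = 8.72 − 5.088 = 3.632 mg/L.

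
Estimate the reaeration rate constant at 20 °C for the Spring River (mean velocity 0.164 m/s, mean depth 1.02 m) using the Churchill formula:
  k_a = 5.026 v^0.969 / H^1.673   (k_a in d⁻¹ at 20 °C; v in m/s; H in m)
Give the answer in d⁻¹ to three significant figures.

k_a ≈ 0.843 d⁻¹

k_a = 5.026 × 0.164^0.969 / 1.02^1.673 = 5.026 × 0.1735 / 1.034 = 0.8434 d⁻¹.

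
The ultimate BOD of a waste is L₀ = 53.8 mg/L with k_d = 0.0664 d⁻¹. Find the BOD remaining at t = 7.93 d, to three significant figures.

L_t = L₀ e^(−k_d t) = 53.8 × e^(−0.0664×7.93) = 53.8 × 0.5906 = 31.78 mg/L.

L ≈ 31.8 mg/L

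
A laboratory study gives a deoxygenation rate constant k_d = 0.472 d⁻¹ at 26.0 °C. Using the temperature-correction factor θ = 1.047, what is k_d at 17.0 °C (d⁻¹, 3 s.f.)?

k_d ≈ 0.312 d⁻¹

k_d(T₂) = k_d(T₁) · θ^(T₂−T₁) = 0.472 × 1.047^(17.0−26.0)
= 0.472 × 1.047^-9.00 = 0.472 × 0.6614 = 0.3122 d⁻¹.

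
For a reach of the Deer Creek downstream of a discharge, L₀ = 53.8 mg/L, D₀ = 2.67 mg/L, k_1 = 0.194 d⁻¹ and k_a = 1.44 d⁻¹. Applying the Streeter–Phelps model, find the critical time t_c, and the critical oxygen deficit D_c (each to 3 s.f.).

t_c ≈ 1.30 d; D_c ≈ 5.63 mg/L

At the critical point dD/dt = 0, so k_1 L₀ e^(−k_1 t) = k_a D. Substituting D(t) from the Streeter–Phelps equation and solving for t gives
t_c = ln[(k_a/k_1)(1 − D₀(k_a−k_1)/(k_1 L₀))] / (k_a−k_1).
Here k_a−k_1 = 1.246 d⁻¹ and 1 − D₀(k_a−k_1)/(k_1 L₀) = 1 − 2.67×1.246/(0.194×53.8) = 0.6813, so
t_c = ln(7.423 × 0.6813) / 1.246 = 1.621 / 1.246 = 1.301 d.
D_c = (k_1/k_a) L₀ e^(−k_1 t_c) = (0.194/1.44) × 53.8 × e^(−0.194×1.301) = 0.1347 × 53.8 × 0.7770 = 5.632 mg/L.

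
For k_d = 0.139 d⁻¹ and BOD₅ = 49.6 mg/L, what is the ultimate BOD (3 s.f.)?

L₀ ≈ 99.0 mg/L

BOD₅ = L₀(1 − e^(−5k_d)) ⇒ L₀ = BOD₅ / (1 − e^(−5×0.139))
= 49.6 / (1 − 0.4991) = 49.6 / 0.5009 = 99.02 mg/L.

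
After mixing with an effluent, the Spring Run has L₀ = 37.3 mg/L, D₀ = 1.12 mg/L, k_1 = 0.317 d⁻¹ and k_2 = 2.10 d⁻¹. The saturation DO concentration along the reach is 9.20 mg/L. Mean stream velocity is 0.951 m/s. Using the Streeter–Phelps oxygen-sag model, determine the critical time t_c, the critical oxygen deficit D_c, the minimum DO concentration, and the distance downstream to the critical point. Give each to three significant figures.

t_c ≈ 0.957 d; D_c ≈ 4.16 mg/L; min DO ≈ 5.04 mg/L; x_c ≈ 78.6 km

With k_2/k_1 = 6.625 and 1 − D₀(k_2−k_1)/(k_1 L₀) = 0.8311,
t_c = ln(6.625 × 0.8311) / (2.10 − 0.317) = ln(5.506) / 1.783 = 1.706/1.783 = 0.9567 d.
D_c = (k_1/k_2) L₀ e^(−k_1 t_c) = (0.317/2.10) × 37.3 × e^(−0.317×0.9567) = 0.1510 × 37.3 × 0.7384 = 4.158 mg/L.
Minimum DO = C_s − D_c = 9.20 − 4.158 = 5.042 mg/L.
x_c = v t_c = 0.951 m/s × 0.9567 d × 86400 s/d = 78610 m ≈ 78.6 km.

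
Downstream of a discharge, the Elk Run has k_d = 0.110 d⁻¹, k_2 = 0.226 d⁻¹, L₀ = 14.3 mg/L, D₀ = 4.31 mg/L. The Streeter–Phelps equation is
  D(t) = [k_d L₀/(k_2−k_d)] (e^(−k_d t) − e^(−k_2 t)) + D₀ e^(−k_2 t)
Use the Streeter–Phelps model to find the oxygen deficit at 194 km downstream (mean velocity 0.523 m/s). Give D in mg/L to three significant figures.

Travel time t = x/v = 194 km / (0.523 m/s) = 194000 m / 0.523 m/s = 370900 s = 4.293 d.
k_d L₀/(k_2−k_d) = 0.110×14.3/(0.226−0.110) = 1.573/0.1160 = 13.56 mg/L.
e^(−k_d t) = e^(−0.110×4.293) = 0.6236; e^(−k_2 t) = e^(−0.226×4.293) = 0.3790.
D = 13.56 × (0.6236 − 0.3790) + 4.31 × 0.3790 = 3.317 + 1.633 = 4.950 mg/L.

D ≈ 4.95 mg/L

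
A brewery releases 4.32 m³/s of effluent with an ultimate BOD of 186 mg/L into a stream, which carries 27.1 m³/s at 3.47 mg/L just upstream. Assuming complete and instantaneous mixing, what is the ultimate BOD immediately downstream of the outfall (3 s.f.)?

Flow-weighted mixing: C = (Q_r C_r + Q_w C_w)/(Q_r + Q_w)
= (27.1×3.47 + 4.32×186)/(27.1 + 4.32) = 897.6/31.42 = 28.57 mg/L.

28.6 mg/L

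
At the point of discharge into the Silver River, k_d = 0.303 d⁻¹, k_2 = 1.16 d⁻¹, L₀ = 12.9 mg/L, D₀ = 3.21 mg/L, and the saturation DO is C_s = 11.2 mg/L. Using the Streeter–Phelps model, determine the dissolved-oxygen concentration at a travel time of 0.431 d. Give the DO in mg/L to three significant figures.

DO ≈ 8.02 mg/L

k_d L₀/(k_2−k_d) = 0.303×12.9/(1.16−0.303) = 3.909/0.8570 = 4.561 mg/L.
e^(−k_d t) = e^(−0.303×0.4310) = 0.8776; e^(−k_2 t) = e^(−1.16×0.4310) = 0.6066.
D = 4.561 × (0.8776 − 0.6066) + 3.21 × 0.6066 = 1.236 + 1.947 = 3.183 mg/L.
DO = C_s − D = 11.2 − 3.183 = 8.017 mg/L.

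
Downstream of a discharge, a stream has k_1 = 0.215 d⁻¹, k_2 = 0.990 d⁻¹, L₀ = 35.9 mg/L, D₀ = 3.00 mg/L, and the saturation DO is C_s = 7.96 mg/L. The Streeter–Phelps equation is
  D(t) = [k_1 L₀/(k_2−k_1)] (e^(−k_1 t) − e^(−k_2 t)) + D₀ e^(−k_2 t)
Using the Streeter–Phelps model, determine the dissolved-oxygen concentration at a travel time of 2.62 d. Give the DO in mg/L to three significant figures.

k_1 L₀/(k_2−k_1) = 0.215×35.9/(0.990−0.215) = 7.718/0.7750 = 9.959 mg/L.
e^(−k_1 t) = e^(−0.215×2.620) = 0.5693; e^(−k_2 t) = e^(−0.990×2.620) = 0.07474.
D = 9.959 × (0.5693 − 0.07474) + 3.00 × 0.07474 = 4.926 + 0.2242 = 5.150 mg/L.
DO = C_s − D = 7.96 − 5.150 = 2.810 mg/L.

DO ≈ 2.81 mg/L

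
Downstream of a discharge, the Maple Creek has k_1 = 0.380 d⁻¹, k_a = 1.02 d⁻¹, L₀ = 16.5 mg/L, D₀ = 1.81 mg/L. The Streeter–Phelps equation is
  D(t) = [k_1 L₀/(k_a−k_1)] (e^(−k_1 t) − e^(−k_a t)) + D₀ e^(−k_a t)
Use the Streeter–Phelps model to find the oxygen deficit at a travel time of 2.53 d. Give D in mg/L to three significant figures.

k_1 L₀/(k_a−k_1) = 0.380×16.5/(1.02−0.380) = 6.270/0.6400 = 9.797 mg/L.
e^(−k_1 t) = e^(−0.380×2.530) = 0.3824; e^(−k_a t) = e^(−1.02×2.530) = 0.07573.
D = 9.797 × (0.3824 − 0.07573) + 1.81 × 0.07573 = 3.004 + 0.1371 = 3.141 mg/L.

D ≈ 3.14 mg/L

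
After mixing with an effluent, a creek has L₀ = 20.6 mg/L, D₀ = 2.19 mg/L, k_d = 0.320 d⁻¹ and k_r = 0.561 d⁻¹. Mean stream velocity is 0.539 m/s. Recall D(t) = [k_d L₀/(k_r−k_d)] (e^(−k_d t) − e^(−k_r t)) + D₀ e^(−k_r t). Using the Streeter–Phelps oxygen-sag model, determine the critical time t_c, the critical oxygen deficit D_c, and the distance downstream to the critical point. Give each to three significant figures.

At the critical point dD/dt = 0, so k_d L₀ e^(−k_d t) = k_r D. Substituting D(t) from the Streeter–Phelps equation and solving for t gives
t_c = ln[(k_r/k_d)(1 − D₀(k_r−k_d)/(k_d L₀))] / (k_r−k_d).
Here k_r−k_d = 0.2410 d⁻¹ and 1 − D₀(k_r−k_d)/(k_d L₀) = 1 − 2.19×0.2410/(0.320×20.6) = 0.9199, so
t_c = ln(1.753 × 0.9199) / 0.2410 = 0.4779 / 0.2410 = 1.983 d.
L(t_c) = L₀ e^(−k_d t_c) = 20.6 × 0.5301 = 10.92 mg/L, and at the critical point k_r D_c = k_d L, so D_c = (0.320/0.561) × 10.92 = 6.229 mg/L.
x_c = v t_c = 0.539 m/s × 1.983 d × 86400 s/d = 92360 m ≈ 92.4 km.

t_c ≈ 1.98 d; D_c ≈ 6.23 mg/L; x_c ≈ 92.4 km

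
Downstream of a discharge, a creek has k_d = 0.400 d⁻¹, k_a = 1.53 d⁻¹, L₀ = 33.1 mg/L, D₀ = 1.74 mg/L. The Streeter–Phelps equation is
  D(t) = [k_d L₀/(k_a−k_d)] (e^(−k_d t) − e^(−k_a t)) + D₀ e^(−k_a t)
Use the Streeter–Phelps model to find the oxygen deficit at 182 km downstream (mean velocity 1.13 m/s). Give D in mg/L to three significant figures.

Travel time t = x/v = 182 km / (1.13 m/s) = 182000 m / 1.13 m/s = 161100 s = 1.864 d.
k_d L₀/(k_a−k_d) = 0.400×33.1/(1.53−0.400) = 13.24/1.130 = 11.72 mg/L.
e^(−k_d t) = e^(−0.400×1.864) = 0.4744; e^(−k_a t) = e^(−1.53×1.864) = 0.05772.
D = 11.72 × (0.4744 − 0.05772) + 1.74 × 0.05772 = 4.882 + 0.1004 = 4.983 mg/L.

D ≈ 4.98 mg/L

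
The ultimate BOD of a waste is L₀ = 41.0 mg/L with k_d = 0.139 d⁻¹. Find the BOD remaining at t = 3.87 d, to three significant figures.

L ≈ 23.9 mg/L

L_t = L₀ e^(−k_d t) = 41.0 × e^(−0.139×3.87) = 41.0 × 0.5840 = 23.94 mg/L.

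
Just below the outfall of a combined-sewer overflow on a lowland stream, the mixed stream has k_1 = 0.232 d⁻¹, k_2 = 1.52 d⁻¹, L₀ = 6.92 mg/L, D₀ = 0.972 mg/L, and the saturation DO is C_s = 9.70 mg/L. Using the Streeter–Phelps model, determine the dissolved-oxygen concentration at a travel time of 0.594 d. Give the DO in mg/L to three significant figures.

DO ≈ 8.73 mg/L

k_1 L₀/(k_2−k_1) = 0.232×6.92/(1.52−0.232) = 1.605/1.288 = 1.246 mg/L.
e^(−k_1 t) = e^(−0.232×0.5940) = 0.8713; e^(−k_2 t) = e^(−1.52×0.5940) = 0.4054.
D = 1.246 × (0.8713 − 0.4054) + 0.972 × 0.4054 = 0.5807 + 0.3940 = 0.9747 mg/L.
DO = C_s − D = 9.70 − 0.9747 = 8.725 mg/L.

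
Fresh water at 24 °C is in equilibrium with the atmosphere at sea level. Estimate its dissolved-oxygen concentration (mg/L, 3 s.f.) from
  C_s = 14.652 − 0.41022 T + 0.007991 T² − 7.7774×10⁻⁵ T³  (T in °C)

C_s = 14.652 − 0.41022×24 + 0.007991×24² − 7.7774×10⁻⁵×24³ = 8.334 mg/L.

C_s ≈ 8.33 mg/L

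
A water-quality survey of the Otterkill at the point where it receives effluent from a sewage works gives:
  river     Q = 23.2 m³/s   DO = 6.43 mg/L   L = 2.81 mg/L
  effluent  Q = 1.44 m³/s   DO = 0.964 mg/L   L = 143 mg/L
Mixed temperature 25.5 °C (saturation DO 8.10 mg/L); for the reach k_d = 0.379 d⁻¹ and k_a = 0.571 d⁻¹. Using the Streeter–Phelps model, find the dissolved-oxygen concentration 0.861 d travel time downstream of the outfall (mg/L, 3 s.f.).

DO ≈ 4.50 mg/L

Mixed DO = (23.2×6.43 + 1.44×0.964)/(23.2+1.44) = 150.6/24.64 = 6.111 mg/L.
Mixed L₀ = (23.2×2.81 + 1.44×143)/(24.64) = 271.1/24.64 = 11.00 mg/L.
Initial deficit D₀ = C_s − DO₀ = 8.10 − 6.111 = 1.989 mg/L.
D(0.861) = [0.379×11.00/(0.571−0.379)](e^(−0.379×0.861) − e^(−0.571×0.861)) + 1.989 e^(−0.571×0.861)
= 21.72 × (0.7216 − 0.6116) + 1.989 × 0.6116 = 3.605 mg/L.
DO = 8.10 − 3.605 = 4.495 mg/L.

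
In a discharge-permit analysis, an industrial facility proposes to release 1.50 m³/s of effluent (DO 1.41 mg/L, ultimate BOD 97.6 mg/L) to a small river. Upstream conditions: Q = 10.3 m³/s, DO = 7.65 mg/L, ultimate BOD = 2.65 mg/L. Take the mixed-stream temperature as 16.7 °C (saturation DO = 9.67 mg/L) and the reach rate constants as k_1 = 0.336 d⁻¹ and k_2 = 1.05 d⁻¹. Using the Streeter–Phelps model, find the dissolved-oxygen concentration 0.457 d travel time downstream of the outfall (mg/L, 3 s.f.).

Mixed DO = (10.3×7.65 + 1.50×1.41)/(10.3+1.50) = 80.91/11.80 = 6.857 mg/L.
Mixed L₀ = (10.3×2.65 + 1.50×97.6)/(11.80) = 173.7/11.80 = 14.72 mg/L.
Initial deficit D₀ = C_s − DO₀ = 9.67 − 6.857 = 2.813 mg/L.
D(0.457) = [0.336×14.72/(1.05−0.336)](e^(−0.336×0.457) − e^(−1.05×0.457)) + 2.813 e^(−1.05×0.457)
= 6.927 × (0.8577 − 0.6189) + 2.813 × 0.6189 = 3.395 mg/L.
DO = 9.67 − 3.395 = 6.275 mg/L.

DO ≈ 6.27 mg/L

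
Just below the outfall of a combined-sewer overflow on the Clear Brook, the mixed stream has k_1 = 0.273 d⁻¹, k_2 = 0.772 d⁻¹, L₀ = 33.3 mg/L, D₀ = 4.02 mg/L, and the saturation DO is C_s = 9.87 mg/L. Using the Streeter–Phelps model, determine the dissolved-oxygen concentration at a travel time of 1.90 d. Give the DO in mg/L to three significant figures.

DO ≈ 2.30 mg/L

k_1 L₀/(k_2−k_1) = 0.273×33.3/(0.772−0.273) = 9.091/0.4990 = 18.22 mg/L.
e^(−k_1 t) = e^(−0.273×1.900) = 0.5953; e^(−k_2 t) = e^(−0.772×1.900) = 0.2307.
D = 18.22 × (0.5953 − 0.2307) + 4.02 × 0.2307 = 6.643 + 0.9273 = 7.570 mg/L.
DO = C_s − D = 9.87 − 7.570 = 2.300 mg/L.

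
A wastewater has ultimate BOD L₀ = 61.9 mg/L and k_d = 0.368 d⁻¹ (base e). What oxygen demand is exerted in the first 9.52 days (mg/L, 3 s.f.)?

y ≈ 60.0 mg/L

y_t = L₀(1 − e^(−k_d t)) = 61.9 × (1 − e^(−0.368×9.52))
= 61.9 × (1 − 0.03010) = 61.9 × 0.9699 = 60.04 mg/L.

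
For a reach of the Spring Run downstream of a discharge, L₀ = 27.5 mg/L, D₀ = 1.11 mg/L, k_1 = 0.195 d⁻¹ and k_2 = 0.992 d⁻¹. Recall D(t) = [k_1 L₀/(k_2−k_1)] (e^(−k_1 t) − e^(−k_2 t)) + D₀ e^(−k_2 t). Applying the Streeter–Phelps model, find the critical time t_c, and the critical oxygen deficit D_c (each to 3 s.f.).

t_c ≈ 1.81 d; D_c ≈ 3.79 mg/L

With k_2/k_1 = 5.087 and 1 − D₀(k_2−k_1)/(k_1 L₀) = 0.8350,
t_c = ln(5.087 × 0.8350) / (0.992 − 0.195) = ln(4.248) / 0.7970 = 1.446/0.7970 = 1.815 d.
D_c = (k_1/k_2) L₀ e^(−k_1 t_c) = (0.195/0.992) × 27.5 × e^(−0.195×1.815) = 0.1966 × 27.5 × 0.7019 = 3.795 mg/L.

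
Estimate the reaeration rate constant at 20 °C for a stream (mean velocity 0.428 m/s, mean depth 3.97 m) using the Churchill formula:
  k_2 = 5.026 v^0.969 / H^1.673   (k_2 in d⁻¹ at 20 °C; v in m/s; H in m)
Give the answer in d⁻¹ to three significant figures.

k_2 ≈ 0.220 d⁻¹

k_2 = 5.026 × 0.428^0.969 / 3.97^1.673 = 5.026 × 0.4394 / 10.04 = 0.2199 d⁻¹.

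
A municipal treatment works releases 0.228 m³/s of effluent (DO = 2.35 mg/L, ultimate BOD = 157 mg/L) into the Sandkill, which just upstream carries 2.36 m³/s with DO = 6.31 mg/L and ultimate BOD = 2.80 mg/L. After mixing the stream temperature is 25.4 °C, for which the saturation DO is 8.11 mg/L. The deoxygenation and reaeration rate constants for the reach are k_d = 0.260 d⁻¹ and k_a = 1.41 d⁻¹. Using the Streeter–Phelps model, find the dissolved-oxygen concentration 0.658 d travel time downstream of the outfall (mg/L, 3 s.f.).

Mixed DO = (2.36×6.31 + 0.228×2.35)/(2.36+0.228) = 15.43/2.588 = 5.961 mg/L.
Mixed L₀ = (2.36×2.80 + 0.228×157)/(2.588) = 42.40/2.588 = 16.38 mg/L.
Initial deficit D₀ = C_s − DO₀ = 8.11 − 5.961 = 2.149 mg/L.
D(0.658) = [0.260×16.38/(1.41−0.260)](e^(−0.260×0.658) − e^(−1.41×0.658)) + 2.149 e^(−1.41×0.658)
= 3.704 × (0.8428 − 0.3954) + 2.149 × 0.3954 = 2.507 mg/L.
DO = 8.11 − 2.507 = 5.603 mg/L.

DO ≈ 5.60 mg/L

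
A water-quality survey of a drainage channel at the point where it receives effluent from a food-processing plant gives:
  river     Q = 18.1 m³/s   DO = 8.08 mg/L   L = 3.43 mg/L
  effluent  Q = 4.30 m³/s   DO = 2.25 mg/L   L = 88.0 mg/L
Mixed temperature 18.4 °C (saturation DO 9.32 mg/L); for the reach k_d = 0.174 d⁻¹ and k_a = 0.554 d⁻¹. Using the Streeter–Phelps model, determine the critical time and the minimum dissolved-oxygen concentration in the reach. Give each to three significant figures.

Mixed DO = (18.1×8.08 + 4.30×2.25)/(18.1+4.30) = 155.9/22.40 = 6.961 mg/L.
Mixed L₀ = (18.1×3.43 + 4.30×88.0)/(22.40) = 440.5/22.40 = 19.66 mg/L.
Initial deficit D₀ = C_s − DO₀ = 9.32 − 6.961 = 2.359 mg/L.
t_c = (1/0.3800) ln[(0.554/0.174)(1 − 2.359×0.3800/(0.174×19.66))] = 2.632 × ln(2.350) = 2.248 d.
D_c = (0.174/0.554) × 19.66 × e^(−0.174×2.248) = 0.3141 × 19.66 × 0.6763 = 4.177 mg/L.
Minimum DO = 9.32 − 4.177 = 5.143 mg/L.

t_c ≈ 2.25 d; minimum DO ≈ 5.14 mg/L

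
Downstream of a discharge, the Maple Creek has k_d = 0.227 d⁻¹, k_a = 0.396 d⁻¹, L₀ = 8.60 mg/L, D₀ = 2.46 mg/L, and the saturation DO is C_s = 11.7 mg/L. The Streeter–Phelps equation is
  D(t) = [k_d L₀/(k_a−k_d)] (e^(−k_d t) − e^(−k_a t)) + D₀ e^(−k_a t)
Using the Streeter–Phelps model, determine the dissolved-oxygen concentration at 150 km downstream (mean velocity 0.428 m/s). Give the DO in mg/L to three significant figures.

DO ≈ 8.92 mg/L

Travel time t = x/v = 150 km / (0.428 m/s) = 150000 m / 0.428 m/s = 350500 s = 4.056 d.
k_d L₀/(k_a−k_d) = 0.227×8.60/(0.396−0.227) = 1.952/0.1690 = 11.55 mg/L.
e^(−k_d t) = e^(−0.227×4.056) = 0.3982; e^(−k_a t) = e^(−0.396×4.056) = 0.2006.
D = 11.55 × (0.3982 − 0.2006) + 2.46 × 0.2006 = 2.282 + 0.4935 = 2.776 mg/L.
DO = C_s − D = 11.7 − 2.776 = 8.924 mg/L.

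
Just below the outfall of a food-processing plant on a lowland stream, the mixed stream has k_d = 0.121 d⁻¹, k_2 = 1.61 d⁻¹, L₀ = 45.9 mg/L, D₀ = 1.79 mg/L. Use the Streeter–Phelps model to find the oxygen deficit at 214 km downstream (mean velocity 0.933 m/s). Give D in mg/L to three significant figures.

D ≈ 2.68 mg/L

Travel time t = x/v = 214 km / (0.933 m/s) = 214000 m / 0.933 m/s = 229400 s = 2.655 d.
k_d L₀/(k_2−k_d) = 0.121×45.9/(1.61−0.121) = 5.554/1.489 = 3.730 mg/L.
e^(−k_d t) = e^(−0.121×2.655) = 0.7253; e^(−k_2 t) = e^(−1.61×2.655) = 0.01392.
D = 3.730 × (0.7253 − 0.01392) + 1.79 × 0.01392 = 2.653 + 0.02493 = 2.678 mg/L.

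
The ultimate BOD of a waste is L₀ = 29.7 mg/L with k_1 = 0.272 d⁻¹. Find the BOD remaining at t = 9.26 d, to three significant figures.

L_t = L₀ e^(−k_1 t) = 29.7 × e^(−0.272×9.26) = 29.7 × 0.08056 = 2.393 mg/L.

L ≈ 2.39 mg/L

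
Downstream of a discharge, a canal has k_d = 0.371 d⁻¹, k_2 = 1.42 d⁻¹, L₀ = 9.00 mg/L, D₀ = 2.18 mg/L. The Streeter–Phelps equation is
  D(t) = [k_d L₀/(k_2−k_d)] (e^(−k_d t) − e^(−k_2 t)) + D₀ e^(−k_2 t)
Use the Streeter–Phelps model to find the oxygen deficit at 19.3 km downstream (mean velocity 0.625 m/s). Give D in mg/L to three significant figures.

D ≈ 2.18 mg/L

Travel time t = x/v = 19.3 km / (0.625 m/s) = 19300 m / 0.625 m/s = 30880 s = 0.3574 d.
k_d L₀/(k_2−k_d) = 0.371×9.00/(1.42−0.371) = 3.339/1.049 = 3.183 mg/L.
e^(−k_d t) = e^(−0.371×0.3574) = 0.8758; e^(−k_2 t) = e^(−1.42×0.3574) = 0.6020.
D = 3.183 × (0.8758 − 0.6020) + 2.18 × 0.6020 = 0.8716 + 1.312 = 2.184 mg/L.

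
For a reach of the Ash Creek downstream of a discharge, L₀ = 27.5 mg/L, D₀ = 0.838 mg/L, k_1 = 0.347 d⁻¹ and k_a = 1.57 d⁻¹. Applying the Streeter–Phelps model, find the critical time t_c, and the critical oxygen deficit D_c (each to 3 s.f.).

t_c ≈ 1.14 d; D_c ≈ 4.09 mg/L

At the critical point dD/dt = 0, so k_1 L₀ e^(−k_1 t) = k_a D. Substituting D(t) from the Streeter–Phelps equation and solving for t gives
t_c = ln[(k_a/k_1)(1 − D₀(k_a−k_1)/(k_1 L₀))] / (k_a−k_1).
Here k_a−k_1 = 1.223 d⁻¹ and 1 − D₀(k_a−k_1)/(k_1 L₀) = 1 − 0.838×1.223/(0.347×27.5) = 0.8926, so
t_c = ln(4.524 × 0.8926) / 1.223 = 1.396 / 1.223 = 1.141 d.
L(t_c) = L₀ e^(−k_1 t_c) = 27.5 × 0.6730 = 18.51 mg/L, and at the critical point k_a D_c = k_1 L, so D_c = (0.347/1.57) × 18.51 = 4.090 mg/L.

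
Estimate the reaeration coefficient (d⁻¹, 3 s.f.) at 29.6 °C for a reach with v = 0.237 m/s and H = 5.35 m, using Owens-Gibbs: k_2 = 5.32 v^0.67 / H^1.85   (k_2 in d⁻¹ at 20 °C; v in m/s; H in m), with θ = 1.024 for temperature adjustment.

k_2(20) = 5.32 × 0.237^0.67 / 5.35^1.85 = 5.32 × 0.3811 / 22.26 = 0.09110 d⁻¹.
k_2(29.6) = 0.09110 × 1.024^(29.6−20) = 0.09110 × 1.256 = 0.1144 d⁻¹.

k_2 ≈ 0.114 d⁻¹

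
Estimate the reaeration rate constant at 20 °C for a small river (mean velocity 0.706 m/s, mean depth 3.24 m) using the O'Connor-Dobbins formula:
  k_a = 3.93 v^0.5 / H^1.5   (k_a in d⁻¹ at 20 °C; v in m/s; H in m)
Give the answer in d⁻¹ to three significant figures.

k_a ≈ 0.566 d⁻¹

k_a = 3.93 × 0.706^0.5 / 3.24^1.5 = 3.93 × 0.8402 / 5.832 = 0.5662 d⁻¹.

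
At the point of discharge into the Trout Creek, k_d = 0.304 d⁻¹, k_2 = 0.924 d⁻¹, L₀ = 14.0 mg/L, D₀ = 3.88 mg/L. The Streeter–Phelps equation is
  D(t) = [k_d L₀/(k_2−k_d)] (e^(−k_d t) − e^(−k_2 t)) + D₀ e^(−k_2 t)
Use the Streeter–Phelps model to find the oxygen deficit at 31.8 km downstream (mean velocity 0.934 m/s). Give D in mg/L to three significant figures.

D ≈ 4.02 mg/L

Travel time t = x/v = 31.8 km / (0.934 m/s) = 31800 m / 0.934 m/s = 34050 s = 0.3941 d.
k_d L₀/(k_2−k_d) = 0.304×14.0/(0.924−0.304) = 4.256/0.6200 = 6.865 mg/L.
e^(−k_d t) = e^(−0.304×0.3941) = 0.8871; e^(−k_2 t) = e^(−0.924×0.3941) = 0.6948.
D = 6.865 × (0.8871 − 0.6948) + 3.88 × 0.6948 = 1.320 + 2.696 = 4.016 mg/L.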